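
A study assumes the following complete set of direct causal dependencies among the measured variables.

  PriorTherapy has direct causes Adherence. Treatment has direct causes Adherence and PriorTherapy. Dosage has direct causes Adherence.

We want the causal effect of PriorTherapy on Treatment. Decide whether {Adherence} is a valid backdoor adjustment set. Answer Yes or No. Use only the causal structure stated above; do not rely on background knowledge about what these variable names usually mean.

Backdoor paths from PriorTherapy to Treatment (paths whose first edge points into PriorTherapy):
  P1: PriorTherapy <- Adherence -> Treatment
Condition 1 (no descendant of PriorTherapy in the set): holds — descendants of PriorTherapy are {Treatment}; none are in {Adherence}.
Condition 2 (every backdoor path blocked by {Adherence}):
  P1: blocked at fork node Adherence ∈ conditioning set.
{Adherence} satisfies the backdoor criterion.

Yes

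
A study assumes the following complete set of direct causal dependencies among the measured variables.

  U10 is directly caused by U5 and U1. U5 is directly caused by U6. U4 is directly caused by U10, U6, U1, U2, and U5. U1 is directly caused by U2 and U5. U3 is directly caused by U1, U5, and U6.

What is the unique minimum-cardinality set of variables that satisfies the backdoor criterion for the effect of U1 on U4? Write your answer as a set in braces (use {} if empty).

Variables eligible for adjustment (non-descendants of U1, excluding U1 and U4): {U2, U5, U6}.
Backdoor paths from U1 to U4:
  P1: U1 <- U2 -> U4
  P2: U1 <- U5 <- U6 -> U4
  P3: U1 <- U5 -> U3 <- U6 -> U4
  P4: U1 <- U5 -> U10 -> U4
  P5: U1 <- U5 -> U4
The empty set is not sufficient: P1 (U1 <- U2 -> U4) has no collider blocking it and no conditioned non-collider, so it is open.
Try {U2, U5}:
  P1: blocked at fork node U2 ∈ conditioning set.
  P2: blocked at chain node U5 ∈ conditioning set.
  P3: blocked at fork node U5 ∈ conditioning set.
  P4: blocked at fork node U5 ∈ conditioning set.
  P5: blocked at fork node U5 ∈ conditioning set.
{U2, U5} contains no descendant of U1 and blocks every backdoor path.
Every element of {U2, U5} is needed (dropping U2 leaves P1 open; dropping U5 leaves P2 open), so no proper subset is valid.
Among all size-2 subsets of the eligible variables, only {U2, U5} blocks every backdoor path, so it is the unique smallest valid adjustment set.

{U2, U5}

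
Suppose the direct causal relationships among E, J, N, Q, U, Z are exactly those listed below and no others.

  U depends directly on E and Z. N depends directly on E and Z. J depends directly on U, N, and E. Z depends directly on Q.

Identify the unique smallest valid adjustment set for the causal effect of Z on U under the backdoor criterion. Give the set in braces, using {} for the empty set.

{}

Variables eligible for adjustment (non-descendants of Z, excluding Z and U): {E, Q}.
Backdoor paths from Z to U:
  (none)
With no backdoor paths the empty set already satisfies the criterion, and it is trivially minimal.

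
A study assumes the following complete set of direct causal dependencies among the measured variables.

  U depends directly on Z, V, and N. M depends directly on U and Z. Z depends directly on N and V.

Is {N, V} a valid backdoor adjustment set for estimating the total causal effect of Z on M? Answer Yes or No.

Backdoor paths from Z to M (paths whose first edge points into Z):
  P1: Z <- N -> U -> M
  P2: Z <- V -> U -> M
Condition 1 (no descendant of Z in the set): holds — descendants of Z are {M, U}; none are in {N, V}.
Condition 2 (every backdoor path blocked by {N, V}):
  P1: blocked at fork node N ∈ conditioning set.
  P2: blocked at fork node V ∈ conditioning set.
{N, V} satisfies the backdoor criterion.

Yes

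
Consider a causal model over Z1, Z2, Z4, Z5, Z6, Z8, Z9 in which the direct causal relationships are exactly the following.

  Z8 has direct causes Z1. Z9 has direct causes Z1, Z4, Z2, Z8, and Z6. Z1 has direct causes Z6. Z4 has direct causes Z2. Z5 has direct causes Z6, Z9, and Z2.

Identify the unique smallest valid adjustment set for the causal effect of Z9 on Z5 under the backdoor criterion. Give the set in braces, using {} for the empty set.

{Z2, Z6}

Variables eligible for adjustment (non-descendants of Z9, excluding Z9 and Z5): {Z1, Z2, Z4, Z6, Z8}.
Backdoor paths from Z9 to Z5:
  P1: Z9 <- Z2 -> Z5
  P2: Z9 <- Z4 <- Z2 -> Z5
  P3: Z9 <- Z6 -> Z5
  P4: Z9 <- Z1 <- Z6 -> Z5
  P5: Z9 <- Z8 <- Z1 <- Z6 -> Z5
The empty set is not sufficient: P1 (Z9 <- Z2 -> Z5) has no collider blocking it and no conditioned non-collider, so it is open.
Try {Z2, Z6}:
  P1: blocked at fork node Z2 ∈ conditioning set.
  P2: blocked at fork node Z2 ∈ conditioning set.
  P3: blocked at fork node Z6 ∈ conditioning set.
  P4: blocked at fork node Z6 ∈ conditioning set.
  P5: blocked at fork node Z6 ∈ conditioning set.
{Z2, Z6} contains no descendant of Z9 and blocks every backdoor path.
Every element of {Z2, Z6} is needed (dropping Z2 leaves P1 open; dropping Z6 leaves P3 open), so no proper subset is valid.
Among all size-2 subsets of the eligible variables, only {Z2, Z6} blocks every backdoor path, so it is the unique smallest valid adjustment set.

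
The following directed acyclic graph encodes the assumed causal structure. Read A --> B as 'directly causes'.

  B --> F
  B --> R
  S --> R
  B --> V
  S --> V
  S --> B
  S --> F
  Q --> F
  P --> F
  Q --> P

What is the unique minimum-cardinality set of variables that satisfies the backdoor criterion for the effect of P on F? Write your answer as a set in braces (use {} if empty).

{Q}

Variables eligible for adjustment (non-descendants of P, excluding P and F): {B, Q, R, S, V}.
Backdoor paths from P to F:
  P1: P <- Q -> F
The empty set is not sufficient: P1 (P <- Q -> F) has no collider blocking it and no conditioned non-collider, so it is open.
Try {Q}:
  P1: blocked at fork node Q ∈ conditioning set.
{Q} contains no descendant of P and blocks every backdoor path.
No other singleton works — e.g. {S} leaves P1 open — so {Q} is the unique smallest valid adjustment set.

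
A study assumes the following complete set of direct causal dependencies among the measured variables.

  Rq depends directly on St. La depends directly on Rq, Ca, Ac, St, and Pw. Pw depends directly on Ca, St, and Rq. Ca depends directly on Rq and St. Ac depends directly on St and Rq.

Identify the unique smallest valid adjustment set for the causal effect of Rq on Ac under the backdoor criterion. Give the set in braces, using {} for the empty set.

Variables eligible for adjustment (non-descendants of Rq, excluding Rq and Ac): {St}.
Backdoor paths from Rq to Ac:
  P1: Rq <- St -> Ca -> Pw -> La <- Ac
  P2: Rq <- St -> Ca -> La <- Ac
  P3: Rq <- St -> Ac
  P4: Rq <- St -> Pw <- Ca -> La <- Ac
  P5: Rq <- St -> Pw -> La <- Ac
  P6: Rq <- St -> La <- Ac
The empty set is not sufficient: P3 (Rq <- St -> Ac) has no collider blocking it and no conditioned non-collider, so it is open.
Try {St}:
  P1: blocked at fork node St ∈ conditioning set.
  P2: blocked at fork node St ∈ conditioning set.
  P3: blocked at fork node St ∈ conditioning set.
  P4: blocked at fork node St ∈ conditioning set.
  P5: blocked at fork node St ∈ conditioning set.
  P6: blocked at fork node St ∈ conditioning set.
{St} contains no descendant of Rq and blocks every backdoor path.
{St} is the unique smallest valid adjustment set.

{St}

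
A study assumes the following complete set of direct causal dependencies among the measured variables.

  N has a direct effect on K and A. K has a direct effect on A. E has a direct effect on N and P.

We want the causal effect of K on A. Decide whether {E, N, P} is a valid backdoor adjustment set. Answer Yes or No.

Yes

Backdoor paths from K to A (paths whose first edge points into K):
  P1: K <- N -> A
Condition 1 (no descendant of K in the set): holds — descendants of K are {A}; none are in {E, N, P}.
Condition 2 (every backdoor path blocked by {E, N, P}):
  P1: blocked at fork node N ∈ conditioning set.
{E, N, P} satisfies the backdoor criterion.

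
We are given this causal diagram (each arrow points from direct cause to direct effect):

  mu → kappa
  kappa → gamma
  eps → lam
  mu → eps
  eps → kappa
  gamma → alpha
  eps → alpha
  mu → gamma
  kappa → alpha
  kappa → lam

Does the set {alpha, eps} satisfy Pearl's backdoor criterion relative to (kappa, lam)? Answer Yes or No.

Backdoor paths from kappa to lam (paths whose first edge points into kappa):
  P1: kappa <- mu -> eps -> lam
  P2: kappa <- mu -> gamma -> alpha <- eps -> lam
  P3: kappa <- eps -> lam
Condition 1 (no descendant of kappa in the set): FAILS — alpha is a descendant of kappa.
Condition 2 (every backdoor path blocked by {alpha, eps}):
  P1: blocked at chain node eps ∈ conditioning set.
  P2: blocked at fork node eps ∈ conditioning set.
  P3: blocked at fork node eps ∈ conditioning set.
{alpha, eps} does not satisfy the backdoor criterion.

No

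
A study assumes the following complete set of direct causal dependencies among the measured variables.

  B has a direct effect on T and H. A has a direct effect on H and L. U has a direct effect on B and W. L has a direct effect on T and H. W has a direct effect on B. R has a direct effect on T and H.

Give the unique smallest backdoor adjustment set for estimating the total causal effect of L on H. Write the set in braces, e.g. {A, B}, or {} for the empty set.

{A}

Variables eligible for adjustment (non-descendants of L, excluding L and H): {A, B, R, U, W}.
Backdoor paths from L to H:
  P1: L <- A -> H
The empty set is not sufficient: P1 (L <- A -> H) has no collider blocking it and no conditioned non-collider, so it is open.
Try {A}:
  P1: blocked at fork node A ∈ conditioning set.
{A} contains no descendant of L and blocks every backdoor path.
No other singleton works — e.g. {U} leaves P1 open — so {A} is the unique smallest valid adjustment set.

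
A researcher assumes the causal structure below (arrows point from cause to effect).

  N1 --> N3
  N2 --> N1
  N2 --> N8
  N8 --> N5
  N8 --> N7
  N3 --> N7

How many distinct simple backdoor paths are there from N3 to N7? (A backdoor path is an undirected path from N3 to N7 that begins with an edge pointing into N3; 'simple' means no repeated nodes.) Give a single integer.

A backdoor path from N3 to N7 is any simple undirected path whose first edge points into N3 (i.e. leaves N3 via a parent).
Parents of N3: {N1}.
Enumerating:
  P1: N3 <- N1 <- N2 -> N8 -> N7
That exhausts the simple backdoor paths. Count: 1.

1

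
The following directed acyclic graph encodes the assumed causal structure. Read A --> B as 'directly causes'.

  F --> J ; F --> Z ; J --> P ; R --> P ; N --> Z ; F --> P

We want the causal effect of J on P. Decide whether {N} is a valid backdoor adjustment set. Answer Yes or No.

Backdoor paths from J to P (paths whose first edge points into J):
  P1: J <- F -> P
Condition 1 (no descendant of J in the set): holds — descendants of J are {P}; none are in {N}.
Condition 2 (every backdoor path blocked by {N}):
  P1: open — no interior node is in the conditioning set.
{N} does not satisfy the backdoor criterion.

No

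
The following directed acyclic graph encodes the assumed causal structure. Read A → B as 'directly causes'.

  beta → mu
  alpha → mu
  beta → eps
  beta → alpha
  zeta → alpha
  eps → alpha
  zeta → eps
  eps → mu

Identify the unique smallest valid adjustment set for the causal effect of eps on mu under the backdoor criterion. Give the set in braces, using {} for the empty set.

Variables eligible for adjustment (non-descendants of eps, excluding eps and mu): {beta, zeta}.
Backdoor paths from eps to mu:
  P1: eps <- zeta -> alpha <- beta -> mu
  P2: eps <- zeta -> alpha -> mu
  P3: eps <- beta -> alpha -> mu
  P4: eps <- beta -> mu
The empty set is not sufficient: P2 (eps <- zeta -> alpha -> mu) has no collider blocking it and no conditioned non-collider, so it is open.
Try {beta, zeta}:
  P1: blocked at fork node zeta ∈ conditioning set.
  P2: blocked at fork node zeta ∈ conditioning set.
  P3: blocked at fork node beta ∈ conditioning set.
  P4: blocked at fork node beta ∈ conditioning set.
{beta, zeta} contains no descendant of eps and blocks every backdoor path.
Every element of {beta, zeta} is needed (dropping beta leaves P3 open; dropping zeta leaves P2 open), so no proper subset is valid.
Among all size-2 subsets of the eligible variables, only {beta, zeta} blocks every backdoor path, so it is the unique smallest valid adjustment set.

{beta, zeta}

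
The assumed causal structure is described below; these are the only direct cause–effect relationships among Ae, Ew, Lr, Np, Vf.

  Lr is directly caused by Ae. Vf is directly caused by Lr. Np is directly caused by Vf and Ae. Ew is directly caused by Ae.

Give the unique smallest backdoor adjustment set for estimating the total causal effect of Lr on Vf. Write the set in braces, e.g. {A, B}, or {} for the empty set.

{}

Variables eligible for adjustment (non-descendants of Lr, excluding Lr and Vf): {Ae, Ew}.
Backdoor paths from Lr to Vf:
  P1: Lr <- Ae -> Np <- Vf
Each backdoor path contains an unconditioned collider, so every path is already blocked with the empty conditioning set:
  P1: blocked at collider Np (neither it nor any descendant is in the conditioning set).
The empty set is therefore the unique smallest valid set.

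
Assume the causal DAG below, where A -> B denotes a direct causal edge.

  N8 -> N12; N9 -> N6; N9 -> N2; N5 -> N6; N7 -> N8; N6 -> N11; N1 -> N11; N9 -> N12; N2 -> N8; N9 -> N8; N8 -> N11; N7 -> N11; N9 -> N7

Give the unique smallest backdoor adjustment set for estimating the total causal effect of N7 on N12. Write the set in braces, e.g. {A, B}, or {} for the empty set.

Variables eligible for adjustment (non-descendants of N7, excluding N7 and N12): {N1, N2, N5, N6, N9}.
Backdoor paths from N7 to N12:
  P1: N7 <- N9 -> N2 -> N8 -> N12
  P2: N7 <- N9 -> N8 -> N12
  P3: N7 <- N9 -> N12
  P4: N7 <- N9 -> N6 -> N11 <- N8 -> N12
The empty set is not sufficient: P1 (N7 <- N9 -> N2 -> N8 -> N12) has no collider blocking it and no conditioned non-collider, so it is open.
Try {N9}:
  P1: blocked at fork node N9 ∈ conditioning set.
  P2: blocked at fork node N9 ∈ conditioning set.
  P3: blocked at fork node N9 ∈ conditioning set.
  P4: blocked at fork node N9 ∈ conditioning set.
{N9} contains no descendant of N7 and blocks every backdoor path.
No other singleton works — e.g. {N1} leaves P1 open — so {N9} is the unique smallest valid adjustment set.

{N9}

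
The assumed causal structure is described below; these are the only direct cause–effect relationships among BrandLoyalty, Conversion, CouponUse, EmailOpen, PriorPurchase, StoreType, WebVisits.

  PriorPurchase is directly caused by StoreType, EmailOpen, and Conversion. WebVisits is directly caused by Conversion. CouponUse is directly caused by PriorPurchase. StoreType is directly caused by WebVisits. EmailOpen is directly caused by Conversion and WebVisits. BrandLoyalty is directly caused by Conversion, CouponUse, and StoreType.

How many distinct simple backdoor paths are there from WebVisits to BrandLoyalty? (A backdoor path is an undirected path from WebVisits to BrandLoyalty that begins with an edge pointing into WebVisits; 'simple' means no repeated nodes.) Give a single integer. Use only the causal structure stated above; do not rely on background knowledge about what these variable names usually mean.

5

A backdoor path from WebVisits to BrandLoyalty is any simple undirected path whose first edge points into WebVisits (i.e. leaves WebVisits via a parent).
Parents of WebVisits: {Conversion}.
Enumerating:
  P1: WebVisits <- Conversion -> EmailOpen -> PriorPurchase <- StoreType -> BrandLoyalty
  P2: WebVisits <- Conversion -> EmailOpen -> PriorPurchase -> CouponUse -> BrandLoyalty
  P3: WebVisits <- Conversion -> PriorPurchase <- StoreType -> BrandLoyalty
  P4: WebVisits <- Conversion -> PriorPurchase -> CouponUse -> BrandLoyalty
  P5: WebVisits <- Conversion -> BrandLoyalty
That exhausts the simple backdoor paths. Count: 5.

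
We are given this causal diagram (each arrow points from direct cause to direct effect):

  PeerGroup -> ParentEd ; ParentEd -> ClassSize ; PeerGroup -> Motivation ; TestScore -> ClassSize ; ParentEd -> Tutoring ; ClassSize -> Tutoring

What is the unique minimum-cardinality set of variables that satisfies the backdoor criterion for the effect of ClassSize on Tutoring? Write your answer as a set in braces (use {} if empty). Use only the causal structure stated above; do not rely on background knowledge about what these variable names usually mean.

Variables eligible for adjustment (non-descendants of ClassSize, excluding ClassSize and Tutoring): {Motivation, ParentEd, PeerGroup, TestScore}.
Backdoor paths from ClassSize to Tutoring:
  P1: ClassSize <- ParentEd -> Tutoring
The empty set is not sufficient: P1 (ClassSize <- ParentEd -> Tutoring) has no collider blocking it and no conditioned non-collider, so it is open.
Try {ParentEd}:
  P1: blocked at fork node ParentEd ∈ conditioning set.
{ParentEd} contains no descendant of ClassSize and blocks every backdoor path.
No other singleton works — e.g. {PeerGroup} leaves P1 open — so {ParentEd} is the unique smallest valid adjustment set.

{ParentEd}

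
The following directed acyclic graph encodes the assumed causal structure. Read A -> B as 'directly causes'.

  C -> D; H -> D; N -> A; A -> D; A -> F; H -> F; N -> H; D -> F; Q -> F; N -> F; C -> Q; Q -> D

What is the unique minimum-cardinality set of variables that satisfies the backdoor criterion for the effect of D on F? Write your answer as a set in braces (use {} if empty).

{A, H, Q}

Variables eligible for adjustment (non-descendants of D, excluding D and F): {A, C, H, N, Q}.
Backdoor paths from D to F:
  P1: D <- C -> Q -> F
  P2: D <- Q -> F
  P3: D <- H <- N -> A -> F
  P4: D <- H <- N -> F
  P5: D <- H -> F
  P6: D <- A <- N -> H -> F
  P7: D <- A <- N -> F
  P8: D <- A -> F
The empty set is not sufficient: P1 (D <- C -> Q -> F) has no collider blocking it and no conditioned non-collider, so it is open.
Try {A, H, Q}:
  P1: blocked at chain node Q ∈ conditioning set.
  P2: blocked at fork node Q ∈ conditioning set.
  P3: blocked at chain node H ∈ conditioning set.
  P4: blocked at chain node H ∈ conditioning set.
  P5: blocked at fork node H ∈ conditioning set.
  P6: blocked at chain node A ∈ conditioning set.
  P7: blocked at chain node A ∈ conditioning set.
  P8: blocked at fork node A ∈ conditioning set.
{A, H, Q} contains no descendant of D and blocks every backdoor path.
Every element of {A, H, Q} is needed (dropping A leaves P7 open; dropping H leaves P4 open; dropping Q leaves P1 open), so no proper subset is valid.
Among all size-3 subsets of the eligible variables, only {A, H, Q} blocks every backdoor path, so it is the unique smallest valid adjustment set.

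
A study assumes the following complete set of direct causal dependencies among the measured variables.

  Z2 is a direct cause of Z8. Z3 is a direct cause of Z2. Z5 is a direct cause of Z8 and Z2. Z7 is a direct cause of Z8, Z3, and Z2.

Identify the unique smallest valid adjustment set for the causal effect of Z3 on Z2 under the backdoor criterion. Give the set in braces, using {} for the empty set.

Variables eligible for adjustment (non-descendants of Z3, excluding Z3 and Z2): {Z5, Z7}.
Backdoor paths from Z3 to Z2:
  P1: Z3 <- Z7 -> Z2
  P2: Z3 <- Z7 -> Z8 <- Z5 -> Z2
  P3: Z3 <- Z7 -> Z8 <- Z2
The empty set is not sufficient: P1 (Z3 <- Z7 -> Z2) has no collider blocking it and no conditioned non-collider, so it is open.
Try {Z7}:
  P1: blocked at fork node Z7 ∈ conditioning set.
  P2: blocked at fork node Z7 ∈ conditioning set.
  P3: blocked at fork node Z7 ∈ conditioning set.
{Z7} contains no descendant of Z3 and blocks every backdoor path.
No other singleton works — e.g. {Z5} leaves P1 open — so {Z7} is the unique smallest valid adjustment set.

{Z7}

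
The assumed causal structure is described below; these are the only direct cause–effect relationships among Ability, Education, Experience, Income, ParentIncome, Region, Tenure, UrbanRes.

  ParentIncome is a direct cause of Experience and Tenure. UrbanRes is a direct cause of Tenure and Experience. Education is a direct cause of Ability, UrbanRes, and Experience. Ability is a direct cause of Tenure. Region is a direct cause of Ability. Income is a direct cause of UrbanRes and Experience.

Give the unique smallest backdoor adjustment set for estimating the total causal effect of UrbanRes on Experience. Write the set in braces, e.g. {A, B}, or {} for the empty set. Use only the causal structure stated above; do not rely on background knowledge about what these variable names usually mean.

Variables eligible for adjustment (non-descendants of UrbanRes, excluding UrbanRes and Experience): {Ability, Education, Income, ParentIncome, Region}.
Backdoor paths from UrbanRes to Experience:
  P1: UrbanRes <- Education -> Experience
  P2: UrbanRes <- Education -> Ability -> Tenure <- ParentIncome -> Experience
  P3: UrbanRes <- Income -> Experience
The empty set is not sufficient: P1 (UrbanRes <- Education -> Experience) has no collider blocking it and no conditioned non-collider, so it is open.
Try {Education, Income}:
  P1: blocked at fork node Education ∈ conditioning set.
  P2: blocked at fork node Education ∈ conditioning set.
  P3: blocked at fork node Income ∈ conditioning set.
{Education, Income} contains no descendant of UrbanRes and blocks every backdoor path.
Every element of {Education, Income} is needed (dropping Education leaves P1 open; dropping Income leaves P3 open), so no proper subset is valid.
Among all size-2 subsets of the eligible variables, only {Education, Income} blocks every backdoor path, so it is the unique smallest valid adjustment set.

{Education, Income}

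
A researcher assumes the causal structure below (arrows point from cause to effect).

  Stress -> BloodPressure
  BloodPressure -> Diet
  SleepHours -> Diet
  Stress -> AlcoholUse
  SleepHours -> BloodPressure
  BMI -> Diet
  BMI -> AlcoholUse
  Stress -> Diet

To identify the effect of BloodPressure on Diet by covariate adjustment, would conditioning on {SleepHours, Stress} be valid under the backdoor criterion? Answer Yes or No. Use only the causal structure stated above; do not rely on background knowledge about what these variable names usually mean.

Backdoor paths from BloodPressure to Diet (paths whose first edge points into BloodPressure):
  P1: BloodPressure <- Stress -> AlcoholUse <- BMI -> Diet
  P2: BloodPressure <- Stress -> Diet
  P3: BloodPressure <- SleepHours -> Diet
Condition 1 (no descendant of BloodPressure in the set): holds — descendants of BloodPressure are {Diet}; none are in {SleepHours, Stress}.
Condition 2 (every backdoor path blocked by {SleepHours, Stress}):
  P1: blocked at fork node Stress ∈ conditioning set.
  P2: blocked at fork node Stress ∈ conditioning set.
  P3: blocked at fork node SleepHours ∈ conditioning set.
{SleepHours, Stress} satisfies the backdoor criterion.

Yes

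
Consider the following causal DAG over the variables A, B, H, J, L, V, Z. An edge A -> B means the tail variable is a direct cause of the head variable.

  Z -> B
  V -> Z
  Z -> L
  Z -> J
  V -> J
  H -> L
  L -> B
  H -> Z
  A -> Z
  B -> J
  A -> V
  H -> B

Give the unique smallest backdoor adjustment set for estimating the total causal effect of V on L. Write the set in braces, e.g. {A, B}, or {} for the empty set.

{A}

Variables eligible for adjustment (non-descendants of V, excluding V and L): {A, H}.
Backdoor paths from V to L:
  P1: V <- A -> Z <- H -> L
  P2: V <- A -> Z <- H -> B <- L
  P3: V <- A -> Z -> L
  P4: V <- A -> Z -> B <- H -> L
  P5: V <- A -> Z -> B <- L
  P6: V <- A -> Z -> J <- B <- H -> L
  P7: V <- A -> Z -> J <- B <- L
The empty set is not sufficient: P3 (V <- A -> Z -> L) has no collider blocking it and no conditioned non-collider, so it is open.
Try {A}:
  P1: blocked at fork node A ∈ conditioning set.
  P2: blocked at fork node A ∈ conditioning set.
  P3: blocked at fork node A ∈ conditioning set.
  P4: blocked at fork node A ∈ conditioning set.
  P5: blocked at fork node A ∈ conditioning set.
  P6: blocked at fork node A ∈ conditioning set.
  P7: blocked at fork node A ∈ conditioning set.
{A} contains no descendant of V and blocks every backdoor path.
No other singleton works — e.g. {H} leaves P3 open — so {A} is the unique smallest valid adjustment set.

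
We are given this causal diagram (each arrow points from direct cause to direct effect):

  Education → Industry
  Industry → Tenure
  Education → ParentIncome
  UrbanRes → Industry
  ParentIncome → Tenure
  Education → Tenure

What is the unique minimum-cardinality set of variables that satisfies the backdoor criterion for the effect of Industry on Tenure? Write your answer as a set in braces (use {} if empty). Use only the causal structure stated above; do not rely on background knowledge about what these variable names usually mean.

{Education}

Variables eligible for adjustment (non-descendants of Industry, excluding Industry and Tenure): {Education, ParentIncome, UrbanRes}.
Backdoor paths from Industry to Tenure:
  P1: Industry <- Education -> ParentIncome -> Tenure
  P2: Industry <- Education -> Tenure
The empty set is not sufficient: P1 (Industry <- Education -> ParentIncome -> Tenure) has no collider blocking it and no conditioned non-collider, so it is open.
Try {Education}:
  P1: blocked at fork node Education ∈ conditioning set.
  P2: blocked at fork node Education ∈ conditioning set.
{Education} contains no descendant of Industry and blocks every backdoor path.
No other singleton works — e.g. {ParentIncome} leaves P2 open — so {Education} is the unique smallest valid adjustment set.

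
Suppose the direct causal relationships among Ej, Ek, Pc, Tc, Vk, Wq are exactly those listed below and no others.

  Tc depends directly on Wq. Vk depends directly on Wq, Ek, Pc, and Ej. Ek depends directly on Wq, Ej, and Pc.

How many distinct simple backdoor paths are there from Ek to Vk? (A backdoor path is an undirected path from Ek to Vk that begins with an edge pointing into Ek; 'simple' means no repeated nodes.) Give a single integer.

3

A backdoor path from Ek to Vk is any simple undirected path whose first edge points into Ek (i.e. leaves Ek via a parent).
Parents of Ek: {Ej, Pc, Wq}.
Enumerating:
  P1: Ek <- Ej -> Vk
  P2: Ek <- Wq -> Vk
  P3: Ek <- Pc -> Vk
That exhausts the simple backdoor paths. Count: 3.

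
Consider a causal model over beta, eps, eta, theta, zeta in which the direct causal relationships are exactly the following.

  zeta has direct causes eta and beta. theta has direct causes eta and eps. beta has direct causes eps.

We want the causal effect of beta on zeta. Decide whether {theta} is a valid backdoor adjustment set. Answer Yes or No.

No

Backdoor paths from beta to zeta (paths whose first edge points into beta):
  P1: beta <- eps -> theta <- eta -> zeta
Condition 1 (no descendant of beta in the set): holds — descendants of beta are {zeta}; none are in {theta}.
Condition 2 (every backdoor path blocked by {theta}):
  P1: open — collider(s) theta are conditioned on (or have a conditioned descendant) and no non-collider on the path is in the set.
{theta} does not satisfy the backdoor criterion.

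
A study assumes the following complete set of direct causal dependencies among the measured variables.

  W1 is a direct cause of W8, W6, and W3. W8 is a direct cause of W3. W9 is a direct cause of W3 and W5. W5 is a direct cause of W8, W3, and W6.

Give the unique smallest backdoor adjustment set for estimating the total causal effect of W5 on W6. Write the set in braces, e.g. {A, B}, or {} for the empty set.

{}

Variables eligible for adjustment (non-descendants of W5, excluding W5 and W6): {W1, W9}.
Backdoor paths from W5 to W6:
  P1: W5 <- W9 -> W3 <- W1 -> W6
  P2: W5 <- W9 -> W3 <- W8 <- W1 -> W6
Each backdoor path contains an unconditioned collider, so every path is already blocked with the empty conditioning set:
  P1: blocked at collider W3 (neither it nor any descendant is in the conditioning set).
  P2: blocked at collider W3 (neither it nor any descendant is in the conditioning set).
The empty set is therefore the unique smallest valid set.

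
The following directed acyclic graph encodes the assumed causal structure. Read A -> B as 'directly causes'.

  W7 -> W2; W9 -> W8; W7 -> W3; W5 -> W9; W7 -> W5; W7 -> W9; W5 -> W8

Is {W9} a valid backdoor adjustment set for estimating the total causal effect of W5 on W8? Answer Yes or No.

Backdoor paths from W5 to W8 (paths whose first edge points into W5):
  P1: W5 <- W7 -> W9 -> W8
Condition 1 (no descendant of W5 in the set): FAILS — W9 is a descendant of W5.
Condition 2 (every backdoor path blocked by {W9}):
  P1: blocked at chain node W9 ∈ conditioning set.
{W9} does not satisfy the backdoor criterion.

No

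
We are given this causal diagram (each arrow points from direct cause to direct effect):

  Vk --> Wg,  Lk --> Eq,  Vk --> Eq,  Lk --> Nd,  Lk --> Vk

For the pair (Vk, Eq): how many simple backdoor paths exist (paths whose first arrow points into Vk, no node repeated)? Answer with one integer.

A backdoor path from Vk to Eq is any simple undirected path whose first edge points into Vk (i.e. leaves Vk via a parent).
Parents of Vk: {Lk}.
Enumerating:
  P1: Vk <- Lk -> Eq
That exhausts the simple backdoor paths. Count: 1.

1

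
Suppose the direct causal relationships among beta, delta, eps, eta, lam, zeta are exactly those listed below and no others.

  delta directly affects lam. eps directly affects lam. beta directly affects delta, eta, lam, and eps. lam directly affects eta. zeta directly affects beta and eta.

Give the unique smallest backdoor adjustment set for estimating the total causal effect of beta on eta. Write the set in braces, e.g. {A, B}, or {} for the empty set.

Variables eligible for adjustment (non-descendants of beta, excluding beta and eta): {zeta}.
Backdoor paths from beta to eta:
  P1: beta <- zeta -> eta
The empty set is not sufficient: P1 (beta <- zeta -> eta) has no collider blocking it and no conditioned non-collider, so it is open.
Try {zeta}:
  P1: blocked at fork node zeta ∈ conditioning set.
{zeta} contains no descendant of beta and blocks every backdoor path.
{zeta} is the unique smallest valid adjustment set.

{zeta}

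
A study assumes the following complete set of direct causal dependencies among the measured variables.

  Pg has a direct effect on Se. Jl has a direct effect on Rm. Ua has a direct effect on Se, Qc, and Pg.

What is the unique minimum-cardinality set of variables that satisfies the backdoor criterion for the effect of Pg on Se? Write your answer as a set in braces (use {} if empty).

{Ua}

Variables eligible for adjustment (non-descendants of Pg, excluding Pg and Se): {Jl, Qc, Rm, Ua}.
Backdoor paths from Pg to Se:
  P1: Pg <- Ua -> Se
The empty set is not sufficient: P1 (Pg <- Ua -> Se) has no collider blocking it and no conditioned non-collider, so it is open.
Try {Ua}:
  P1: blocked at fork node Ua ∈ conditioning set.
{Ua} contains no descendant of Pg and blocks every backdoor path.
No other singleton works — e.g. {Jl} leaves P1 open — so {Ua} is the unique smallest valid adjustment set.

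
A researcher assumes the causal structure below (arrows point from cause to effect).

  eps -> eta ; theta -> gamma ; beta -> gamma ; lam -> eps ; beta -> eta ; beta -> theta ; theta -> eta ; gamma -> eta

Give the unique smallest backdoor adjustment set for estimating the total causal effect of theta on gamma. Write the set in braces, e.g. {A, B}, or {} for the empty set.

{beta}

Variables eligible for adjustment (non-descendants of theta, excluding theta and gamma): {beta, eps, lam}.
Backdoor paths from theta to gamma:
  P1: theta <- beta -> gamma
  P2: theta <- beta -> eta <- gamma
The empty set is not sufficient: P1 (theta <- beta -> gamma) has no collider blocking it and no conditioned non-collider, so it is open.
Try {beta}:
  P1: blocked at fork node beta ∈ conditioning set.
  P2: blocked at fork node beta ∈ conditioning set.
{beta} contains no descendant of theta and blocks every backdoor path.
No other singleton works — e.g. {lam} leaves P1 open — so {beta} is the unique smallest valid adjustment set.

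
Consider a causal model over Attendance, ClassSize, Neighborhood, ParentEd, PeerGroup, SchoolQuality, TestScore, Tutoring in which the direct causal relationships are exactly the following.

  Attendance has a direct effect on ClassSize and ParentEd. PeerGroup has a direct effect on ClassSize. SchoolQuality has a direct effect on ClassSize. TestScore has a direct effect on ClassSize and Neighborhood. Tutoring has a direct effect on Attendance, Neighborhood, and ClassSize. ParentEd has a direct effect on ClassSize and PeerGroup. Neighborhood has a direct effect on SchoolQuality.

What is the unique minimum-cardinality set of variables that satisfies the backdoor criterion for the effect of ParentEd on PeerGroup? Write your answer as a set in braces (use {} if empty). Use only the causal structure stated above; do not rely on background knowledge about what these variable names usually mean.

Variables eligible for adjustment (non-descendants of ParentEd, excluding ParentEd and PeerGroup): {Attendance, Neighborhood, SchoolQuality, TestScore, Tutoring}.
Backdoor paths from ParentEd to PeerGroup:
  P1: ParentEd <- Attendance <- Tutoring -> Neighborhood <- TestScore -> ClassSize <- PeerGroup
  P2: ParentEd <- Attendance <- Tutoring -> Neighborhood -> SchoolQuality -> ClassSize <- PeerGroup
  P3: ParentEd <- Attendance <- Tutoring -> ClassSize <- PeerGroup
  P4: ParentEd <- Attendance -> ClassSize <- PeerGroup
Each backdoor path contains an unconditioned collider, so every path is already blocked with the empty conditioning set:
  P1: blocked at collider Neighborhood (neither it nor any descendant is in the conditioning set).
  P2: blocked at collider ClassSize (neither it nor any descendant is in the conditioning set).
  P3: blocked at collider ClassSize (neither it nor any descendant is in the conditioning set).
  P4: blocked at collider ClassSize (neither it nor any descendant is in the conditioning set).
The empty set is therefore the unique smallest valid set.

{}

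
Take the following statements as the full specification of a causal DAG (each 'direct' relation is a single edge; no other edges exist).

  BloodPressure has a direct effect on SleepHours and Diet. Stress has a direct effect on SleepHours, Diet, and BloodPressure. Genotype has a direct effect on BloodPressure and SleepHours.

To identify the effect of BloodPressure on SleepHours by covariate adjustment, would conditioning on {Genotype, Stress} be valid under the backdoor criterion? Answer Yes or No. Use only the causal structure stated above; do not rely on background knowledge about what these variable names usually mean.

Yes

Backdoor paths from BloodPressure to SleepHours (paths whose first edge points into BloodPressure):
  P1: BloodPressure <- Stress -> SleepHours
  P2: BloodPressure <- Genotype -> SleepHours
Condition 1 (no descendant of BloodPressure in the set): holds — descendants of BloodPressure are {Diet, SleepHours}; none are in {Genotype, Stress}.
Condition 2 (every backdoor path blocked by {Genotype, Stress}):
  P1: blocked at fork node Stress ∈ conditioning set.
  P2: blocked at fork node Genotype ∈ conditioning set.
{Genotype, Stress} satisfies the backdoor criterion.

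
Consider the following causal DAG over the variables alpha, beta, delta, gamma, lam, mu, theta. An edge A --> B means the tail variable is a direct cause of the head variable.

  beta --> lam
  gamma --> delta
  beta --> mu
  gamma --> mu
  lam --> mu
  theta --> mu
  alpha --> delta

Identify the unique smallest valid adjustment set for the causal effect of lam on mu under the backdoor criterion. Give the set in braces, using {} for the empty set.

{beta}

Variables eligible for adjustment (non-descendants of lam, excluding lam and mu): {alpha, beta, delta, gamma, theta}.
Backdoor paths from lam to mu:
  P1: lam <- beta -> mu
The empty set is not sufficient: P1 (lam <- beta -> mu) has no collider blocking it and no conditioned non-collider, so it is open.
Try {beta}:
  P1: blocked at fork node beta ∈ conditioning set.
{beta} contains no descendant of lam and blocks every backdoor path.
No other singleton works — e.g. {gamma} leaves P1 open — so {beta} is the unique smallest valid adjustment set.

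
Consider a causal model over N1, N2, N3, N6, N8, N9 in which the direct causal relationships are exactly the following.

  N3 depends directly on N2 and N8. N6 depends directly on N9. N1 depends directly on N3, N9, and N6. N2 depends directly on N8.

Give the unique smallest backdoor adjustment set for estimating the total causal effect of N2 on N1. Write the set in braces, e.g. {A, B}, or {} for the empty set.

{N8}

Variables eligible for adjustment (non-descendants of N2, excluding N2 and N1): {N6, N8, N9}.
Backdoor paths from N2 to N1:
  P1: N2 <- N8 -> N3 -> N1
The empty set is not sufficient: P1 (N2 <- N8 -> N3 -> N1) has no collider blocking it and no conditioned non-collider, so it is open.
Try {N8}:
  P1: blocked at fork node N8 ∈ conditioning set.
{N8} contains no descendant of N2 and blocks every backdoor path.
No other singleton works — e.g. {N9} leaves P1 open — so {N8} is the unique smallest valid adjustment set.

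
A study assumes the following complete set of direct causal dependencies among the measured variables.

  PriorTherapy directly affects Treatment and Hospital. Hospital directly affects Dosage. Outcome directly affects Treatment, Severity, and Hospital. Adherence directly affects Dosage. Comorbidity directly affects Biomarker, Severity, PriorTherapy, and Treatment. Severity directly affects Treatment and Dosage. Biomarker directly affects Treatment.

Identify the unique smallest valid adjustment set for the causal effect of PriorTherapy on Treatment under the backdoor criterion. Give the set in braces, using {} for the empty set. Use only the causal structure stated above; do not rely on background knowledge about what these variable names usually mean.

{Comorbidity}

Variables eligible for adjustment (non-descendants of PriorTherapy, excluding PriorTherapy and Treatment): {Adherence, Biomarker, Comorbidity, Outcome, Severity}.
Backdoor paths from PriorTherapy to Treatment:
  P1: PriorTherapy <- Comorbidity -> Biomarker -> Treatment
  P2: PriorTherapy <- Comorbidity -> Severity <- Outcome -> Treatment
  P3: PriorTherapy <- Comorbidity -> Severity -> Treatment
  P4: PriorTherapy <- Comorbidity -> Severity -> Dosage <- Hospital <- Outcome -> Treatment
  P5: PriorTherapy <- Comorbidity -> Treatment
The empty set is not sufficient: P1 (PriorTherapy <- Comorbidity -> Biomarker -> Treatment) has no collider blocking it and no conditioned non-collider, so it is open.
Try {Comorbidity}:
  P1: blocked at fork node Comorbidity ∈ conditioning set.
  P2: blocked at fork node Comorbidity ∈ conditioning set.
  P3: blocked at fork node Comorbidity ∈ conditioning set.
  P4: blocked at fork node Comorbidity ∈ conditioning set.
  P5: blocked at fork node Comorbidity ∈ conditioning set.
{Comorbidity} contains no descendant of PriorTherapy and blocks every backdoor path.
No other singleton works — e.g. {Biomarker} leaves P3 open — so {Comorbidity} is the unique smallest valid adjustment set.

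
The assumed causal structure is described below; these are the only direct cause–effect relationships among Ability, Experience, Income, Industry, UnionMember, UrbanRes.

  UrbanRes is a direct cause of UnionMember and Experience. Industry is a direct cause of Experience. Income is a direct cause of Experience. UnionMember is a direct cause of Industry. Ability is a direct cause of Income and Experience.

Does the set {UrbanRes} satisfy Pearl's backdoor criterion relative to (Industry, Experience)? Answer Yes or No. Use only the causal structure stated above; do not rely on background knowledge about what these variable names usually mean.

Yes

Backdoor paths from Industry to Experience (paths whose first edge points into Industry):
  P1: Industry <- UnionMember <- UrbanRes -> Experience
Condition 1 (no descendant of Industry in the set): holds — descendants of Industry are {Experience}; none are in {UrbanRes}.
Condition 2 (every backdoor path blocked by {UrbanRes}):
  P1: blocked at fork node UrbanRes ∈ conditioning set.
{UrbanRes} satisfies the backdoor criterion.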